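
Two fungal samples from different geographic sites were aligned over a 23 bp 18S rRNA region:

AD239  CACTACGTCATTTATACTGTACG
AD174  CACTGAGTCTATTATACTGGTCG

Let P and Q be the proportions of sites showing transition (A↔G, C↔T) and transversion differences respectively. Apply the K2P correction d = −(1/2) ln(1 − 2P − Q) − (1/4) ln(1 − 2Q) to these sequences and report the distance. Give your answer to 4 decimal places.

0.3241

Differing sites — 5:A/G (Ti); 6:C/A (Tv); 10:A/T (Tv); 11:T/A (Tv); 20:T/G (Tv); 21:A/T (Tv).
Of the 6 differences, 1 transition and 5 transversions over 23 sites: P = 1/23 = 0.043478, Q = 5/23 = 0.217391.
d = −0.5·ln(0.695653) − 0.25·ln(0.565218) = −0.5·(-0.362904) − 0.25·(-0.570544) = 0.3241.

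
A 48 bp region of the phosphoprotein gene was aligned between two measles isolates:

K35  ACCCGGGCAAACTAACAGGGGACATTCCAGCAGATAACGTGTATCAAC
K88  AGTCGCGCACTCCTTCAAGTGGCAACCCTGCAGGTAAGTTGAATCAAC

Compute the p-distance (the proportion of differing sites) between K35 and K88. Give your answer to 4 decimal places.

Mismatches occur at site 2 (C↔G), site 3 (C↔T), site 6 (G↔C), site 10 (A↔C), site 11 (A↔T), site 13 (T↔C), site 14 (A↔T), site 15 (A↔T), site 18 (G↔A), site 20 (G↔T), site 22 (A↔G), site 25 (T↔A), site 26 (T↔C), site 29 (A↔T), site 34 (A↔G), site 38 (C↔G), site 39 (G↔T), site 42 (T↔A).
There are 18 differences over 48 sites, so p = 18/48 = 0.3750.

0.3750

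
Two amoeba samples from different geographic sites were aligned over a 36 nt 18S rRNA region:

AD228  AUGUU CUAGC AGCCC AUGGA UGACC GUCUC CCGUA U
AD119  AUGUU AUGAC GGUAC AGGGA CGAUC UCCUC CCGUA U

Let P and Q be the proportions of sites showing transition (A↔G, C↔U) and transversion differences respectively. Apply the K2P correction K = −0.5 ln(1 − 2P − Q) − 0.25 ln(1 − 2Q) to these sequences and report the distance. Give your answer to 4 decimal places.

0.4094

Differing sites — 6:C/A (Tv); 8:A/G (Ti); 9:G/A (Ti); 11:A/G (Ti); 13:C/U (Ti); 14:C/A (Tv); 17:U/G (Tv); 21:U/C (Ti); 24:C/U (Ti); 26:G/U (Tv); 27:U/C (Ti).
Of the 11 differences, 7 transitions and 4 transversions over 36 sites: P = 7/36 = 0.194444, Q = 4/36 = 0.111111.
d = −0.5·ln(0.500001) − 0.25·ln(0.777778) = −0.5·(-0.693145) − 0.25·(-0.251314) = 0.4094.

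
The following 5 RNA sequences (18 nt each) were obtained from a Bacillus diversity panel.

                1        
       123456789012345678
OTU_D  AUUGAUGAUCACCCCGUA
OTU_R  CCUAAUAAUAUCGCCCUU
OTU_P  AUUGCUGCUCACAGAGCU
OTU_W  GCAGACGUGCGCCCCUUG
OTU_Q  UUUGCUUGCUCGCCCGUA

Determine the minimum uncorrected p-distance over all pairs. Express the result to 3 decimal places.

0.389

Pairwise Hamming distances:
  OTU_D vs OTU_R: 9
  OTU_D vs OTU_P: 7
  OTU_D vs OTU_W: 9
  OTU_D vs OTU_Q: 8
  OTU_R vs OTU_P: 13
  OTU_R vs OTU_W: 12
  OTU_R vs OTU_Q: 13
  OTU_P vs OTU_W: 14
  OTU_P vs OTU_Q: 12
  OTU_W vs OTU_Q: 13
The smallest is 7 mismatches, between OTU_D and OTU_P; p = 7/18 = 0.389.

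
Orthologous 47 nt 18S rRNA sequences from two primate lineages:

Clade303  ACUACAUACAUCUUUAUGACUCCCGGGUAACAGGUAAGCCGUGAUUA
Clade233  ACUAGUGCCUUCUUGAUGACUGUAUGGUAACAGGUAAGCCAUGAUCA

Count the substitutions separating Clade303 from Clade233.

12

The sequences differ at positions 5 (C/G), 6 (A/U), 7 (U/G), 8 (A/C), 10 (A/U), 15 (U/G), 22 (C/G), 23 (C/U), 24 (C/A), 25 (G/U), 41 (G/A), 46 (U/C).
That gives 12 mismatches out of 47 aligned sites, so the Hamming distance is 12.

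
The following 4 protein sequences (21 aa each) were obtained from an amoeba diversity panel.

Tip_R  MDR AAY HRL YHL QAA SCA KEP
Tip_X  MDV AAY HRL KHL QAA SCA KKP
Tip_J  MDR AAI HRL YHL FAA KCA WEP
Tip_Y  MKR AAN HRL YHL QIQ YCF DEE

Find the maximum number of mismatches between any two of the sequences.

Pairwise Hamming distances:
  Tip_R vs Tip_X: 3
  Tip_R vs Tip_J: 4
  Tip_R vs Tip_Y: 8
  Tip_X vs Tip_J: 7
  Tip_X vs Tip_Y: 11
  Tip_J vs Tip_Y: 9
The largest is 11, between Tip_X and Tip_Y.

11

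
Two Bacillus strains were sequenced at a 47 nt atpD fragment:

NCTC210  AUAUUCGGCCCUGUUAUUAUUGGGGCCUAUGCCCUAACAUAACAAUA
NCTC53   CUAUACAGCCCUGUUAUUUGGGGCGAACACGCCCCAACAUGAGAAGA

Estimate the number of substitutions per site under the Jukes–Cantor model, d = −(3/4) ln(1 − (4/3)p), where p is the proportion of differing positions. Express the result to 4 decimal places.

Mismatches occur at site 1 (A↔C), site 5 (U↔A), site 7 (G↔A), site 19 (A↔U), site 20 (U↔G), site 21 (U↔G), site 24 (G↔C), site 26 (C↔A), site 27 (C↔A), site 28 (U↔C), site 30 (U↔C), site 35 (U↔C), site 41 (A↔G), site 43 (C↔G), site 46 (U↔G).
p = 15/47 = 0.319149.
d = −0.75 · ln(1 − (4/3)·0.319149) = −0.75 · ln(0.574468) = −0.75 · (-0.554311) = 0.4157.

0.4157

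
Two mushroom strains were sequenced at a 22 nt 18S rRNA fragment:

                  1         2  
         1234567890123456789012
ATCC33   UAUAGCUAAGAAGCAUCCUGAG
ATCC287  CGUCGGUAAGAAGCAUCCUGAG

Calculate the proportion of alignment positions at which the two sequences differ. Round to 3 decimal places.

0.182

Differing sites — 1:U/C; 2:A/G; 4:A/C; 6:C/G.
There are 4 differences over 22 sites, so p = 4/22 = 0.182.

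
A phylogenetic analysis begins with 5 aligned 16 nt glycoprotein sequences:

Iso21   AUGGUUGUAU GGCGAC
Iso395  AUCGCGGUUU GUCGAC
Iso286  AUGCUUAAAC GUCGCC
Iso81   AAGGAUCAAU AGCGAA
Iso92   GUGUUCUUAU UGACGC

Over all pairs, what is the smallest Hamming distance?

5

Pairwise Hamming distances:
  Iso21 vs Iso395: 5
  Iso21 vs Iso286: 6
  Iso21 vs Iso81: 6
  Iso21 vs Iso92: 8
  Iso395 vs Iso286: 9
  Iso395 vs Iso81: 10
  Iso395 vs Iso92: 12
  Iso286 vs Iso81: 9
  Iso286 vs Iso92: 11
  Iso81 vs Iso92: 12
The smallest is 5, between Iso21 and Iso395.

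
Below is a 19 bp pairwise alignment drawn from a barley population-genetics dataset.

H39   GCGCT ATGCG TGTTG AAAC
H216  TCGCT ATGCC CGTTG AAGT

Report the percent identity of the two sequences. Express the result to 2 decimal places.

73.68%

Differing sites — 1:G/T; 10:G/C; 11:T/C; 18:A/G; 19:C/T.
14 of the 19 sites match, so the percent identity is 14/19 × 100 = 73.68%.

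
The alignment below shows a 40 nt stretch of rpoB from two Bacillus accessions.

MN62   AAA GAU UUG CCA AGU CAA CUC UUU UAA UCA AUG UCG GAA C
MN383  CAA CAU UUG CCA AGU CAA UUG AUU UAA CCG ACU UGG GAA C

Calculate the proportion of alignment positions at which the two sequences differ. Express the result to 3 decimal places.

Mismatches occur at site 1 (A→C), site 4 (G→C), site 19 (C→U), site 21 (C→G), site 22 (U→A), site 28 (U→C), site 30 (A→G), site 32 (U→C), site 33 (G→U), site 35 (C→G).
There are 10 differences over 40 sites, so p = 10/40 = 0.250.

0.250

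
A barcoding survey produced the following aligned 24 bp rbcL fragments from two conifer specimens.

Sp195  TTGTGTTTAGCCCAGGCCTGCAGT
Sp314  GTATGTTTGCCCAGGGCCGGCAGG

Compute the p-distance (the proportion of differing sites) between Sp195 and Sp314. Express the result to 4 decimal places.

0.3333

Differing sites — 1:T/G; 3:G/A; 9:A/G; 10:G/C; 13:C/A; 14:A/G; 19:T/G; 24:T/G.
There are 8 differences over 24 sites, so p = 8/24 = 0.3333.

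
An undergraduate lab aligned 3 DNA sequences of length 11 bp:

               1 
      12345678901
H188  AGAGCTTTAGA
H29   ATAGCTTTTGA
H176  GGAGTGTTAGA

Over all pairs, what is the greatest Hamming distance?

Pairwise Hamming distances:
  H188 vs H29: 2
  H188 vs H176: 3
  H29 vs H176: 5
The largest is 5, between H29 and H176.

5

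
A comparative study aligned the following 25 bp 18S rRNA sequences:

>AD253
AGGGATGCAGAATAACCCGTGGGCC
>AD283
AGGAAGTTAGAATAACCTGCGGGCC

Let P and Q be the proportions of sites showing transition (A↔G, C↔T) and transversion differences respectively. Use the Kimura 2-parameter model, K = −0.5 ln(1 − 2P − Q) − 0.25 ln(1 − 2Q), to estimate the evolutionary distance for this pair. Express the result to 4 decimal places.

0.2990

Mismatches occur at site 4 (G/A, transition), site 6 (T/G, transversion), site 7 (G/T, transversion), site 8 (C/T, transition), site 18 (C/T, transition), site 20 (T/C, transition).
Of the 6 differences, 4 transitions and 2 transversions over 25 sites: P = 4/25 = 0.160000, Q = 2/25 = 0.080000.
d = −0.5·ln(0.600000) − 0.25·ln(0.840000) = −0.5·(-0.510826) − 0.25·(-0.174353) = 0.2990.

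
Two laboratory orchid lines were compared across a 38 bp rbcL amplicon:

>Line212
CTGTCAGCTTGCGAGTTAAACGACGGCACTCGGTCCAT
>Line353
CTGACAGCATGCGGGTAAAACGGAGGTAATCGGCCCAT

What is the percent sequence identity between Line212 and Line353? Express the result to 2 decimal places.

76.32%

The sequences differ at positions 4 (T/A), 9 (T/A), 14 (A/G), 17 (T/A), 23 (A/G), 24 (C/A), 27 (C/T), 29 (C/A), 34 (T/C).
29 of the 38 sites match, so the percent identity is 29/38 × 100 = 76.32%.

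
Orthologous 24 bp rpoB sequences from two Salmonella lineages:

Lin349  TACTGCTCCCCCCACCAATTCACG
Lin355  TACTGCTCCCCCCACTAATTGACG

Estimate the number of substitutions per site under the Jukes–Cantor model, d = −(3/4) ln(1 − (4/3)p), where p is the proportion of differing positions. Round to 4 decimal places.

0.0883

Mismatches occur at site 16 (C→T), site 21 (C→G).
p = 2/24 = 0.083333.
d = −0.75 · ln(1 − (4/3)·0.083333) = −0.75 · ln(0.888889) = −0.75 · (-0.117783) = 0.0883.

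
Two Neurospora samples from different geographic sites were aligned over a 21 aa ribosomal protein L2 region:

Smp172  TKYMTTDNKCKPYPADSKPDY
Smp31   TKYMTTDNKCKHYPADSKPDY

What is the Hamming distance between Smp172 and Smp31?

A single mismatch occurs at site 12 (P/H).
That gives 1 mismatch out of 21 aligned sites, so the Hamming distance is 1.

1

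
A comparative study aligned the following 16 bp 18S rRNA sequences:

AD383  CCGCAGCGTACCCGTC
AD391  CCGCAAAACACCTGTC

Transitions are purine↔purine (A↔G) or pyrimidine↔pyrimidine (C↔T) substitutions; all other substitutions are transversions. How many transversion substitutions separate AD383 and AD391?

The sequences differ at positions 6 (G/A, transition), 7 (C/A, transversion), 8 (G/A, transition), 9 (T/C, transition), 13 (C/T, transition).
Of the 5 differences, 4 transitions and 1 transversion, so the answer is 1.

1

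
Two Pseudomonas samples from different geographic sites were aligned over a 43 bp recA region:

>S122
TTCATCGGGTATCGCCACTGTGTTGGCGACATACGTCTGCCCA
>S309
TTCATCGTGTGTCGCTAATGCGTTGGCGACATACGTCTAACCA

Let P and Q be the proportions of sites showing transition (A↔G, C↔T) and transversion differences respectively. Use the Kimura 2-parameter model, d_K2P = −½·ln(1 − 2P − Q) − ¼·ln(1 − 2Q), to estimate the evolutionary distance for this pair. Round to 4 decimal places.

0.1853

Mismatches occur at site 8 (G↔T, transversion), site 11 (A↔G, transition), site 16 (C↔T, transition), site 18 (C↔A, transversion), site 21 (T↔C, transition), site 39 (G↔A, transition), site 40 (C↔A, transversion).
Of the 7 differences, 4 transitions and 3 transversions over 43 sites: P = 4/43 = 0.093023, Q = 3/43 = 0.069767.
d = −0.5·ln(0.744187) − 0.25·ln(0.860466) = −0.5·(-0.295463) − 0.25·(-0.150281) = 0.1853.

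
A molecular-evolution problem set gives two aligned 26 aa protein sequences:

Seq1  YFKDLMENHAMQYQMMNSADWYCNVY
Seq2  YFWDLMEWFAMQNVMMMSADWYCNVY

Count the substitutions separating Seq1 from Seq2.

The sequences differ at positions 3 (K/W), 8 (N/W), 9 (H/F), 13 (Y/N), 14 (Q/V), 17 (N/M).
That gives 6 mismatches out of 26 aligned sites, so the Hamming distance is 6.

6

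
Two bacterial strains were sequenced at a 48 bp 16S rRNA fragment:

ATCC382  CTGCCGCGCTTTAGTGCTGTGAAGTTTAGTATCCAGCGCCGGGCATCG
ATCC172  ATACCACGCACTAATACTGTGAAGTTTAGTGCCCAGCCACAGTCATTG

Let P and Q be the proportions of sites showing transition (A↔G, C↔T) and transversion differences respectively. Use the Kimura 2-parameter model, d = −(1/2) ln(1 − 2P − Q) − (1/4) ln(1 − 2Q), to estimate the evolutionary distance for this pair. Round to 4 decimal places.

Differing sites — 1:C/A (Tv); 3:G/A (Ti); 6:G/A (Ti); 10:T/A (Tv); 11:T/C (Ti); 14:G/A (Ti); 16:G/A (Ti); 31:A/G (Ti); 32:T/C (Ti); 38:G/C (Tv); 39:C/A (Tv); 41:G/A (Ti); 43:G/T (Tv); 47:C/T (Ti).
Of the 14 differences, 9 transitions and 5 transversions over 48 sites: P = 9/48 = 0.187500, Q = 5/48 = 0.104167.
d = −0.5·ln(0.520833) − 0.25·ln(0.791666) = −0.5·(-0.652326) − 0.25·(-0.233616) = 0.3846.

0.3846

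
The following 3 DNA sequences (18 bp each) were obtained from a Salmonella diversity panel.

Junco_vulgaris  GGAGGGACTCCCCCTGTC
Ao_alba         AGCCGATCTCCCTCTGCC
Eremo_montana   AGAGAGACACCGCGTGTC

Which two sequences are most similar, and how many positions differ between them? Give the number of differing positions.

Pairwise Hamming distances:
  Junco_vulgaris vs Ao_alba: 7
  Junco_vulgaris vs Eremo_montana: 5
  Ao_alba vs Eremo_montana: 10
The smallest is 5, between Junco_vulgaris and Eremo_montana.

5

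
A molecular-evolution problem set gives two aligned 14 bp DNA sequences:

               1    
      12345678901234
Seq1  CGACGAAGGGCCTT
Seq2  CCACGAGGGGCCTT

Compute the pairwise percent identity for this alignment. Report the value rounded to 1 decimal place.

Mismatches occur at site 2 (G↔C), site 7 (A↔G).
12 of the 14 sites match, so the percent identity is 12/14 × 100 = 85.7%.

85.7%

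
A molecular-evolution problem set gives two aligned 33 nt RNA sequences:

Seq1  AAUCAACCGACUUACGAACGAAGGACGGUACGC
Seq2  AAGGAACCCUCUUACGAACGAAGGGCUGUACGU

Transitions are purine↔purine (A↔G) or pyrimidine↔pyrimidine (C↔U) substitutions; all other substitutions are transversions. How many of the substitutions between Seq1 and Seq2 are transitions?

2

The sequences differ at positions 3 (U/G, transversion), 4 (C/G, transversion), 9 (G/C, transversion), 10 (A/U, transversion), 25 (A/G, transition), 27 (G/U, transversion), 33 (C/U, transition).
Of the 7 differences, 2 transitions and 5 transversions, so the answer is 2.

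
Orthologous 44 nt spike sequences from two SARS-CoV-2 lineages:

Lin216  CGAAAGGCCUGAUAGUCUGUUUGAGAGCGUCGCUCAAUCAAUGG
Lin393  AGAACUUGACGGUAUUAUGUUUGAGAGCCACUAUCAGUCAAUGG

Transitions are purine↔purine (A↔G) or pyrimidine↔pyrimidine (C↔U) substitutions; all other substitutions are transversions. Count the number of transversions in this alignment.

The sequences differ at positions 1 (C/A, transversion), 5 (A/C, transversion), 6 (G/U, transversion), 7 (G/U, transversion), 8 (C/G, transversion), 9 (C/A, transversion), 10 (U/C, transition), 12 (A/G, transition), 15 (G/U, transversion), 17 (C/A, transversion), 29 (G/C, transversion), 30 (U/A, transversion), 32 (G/U, transversion), 33 (C/A, transversion), 37 (A/G, transition).
Of the 15 differences, 3 transitions and 12 transversions, so the answer is 12.

12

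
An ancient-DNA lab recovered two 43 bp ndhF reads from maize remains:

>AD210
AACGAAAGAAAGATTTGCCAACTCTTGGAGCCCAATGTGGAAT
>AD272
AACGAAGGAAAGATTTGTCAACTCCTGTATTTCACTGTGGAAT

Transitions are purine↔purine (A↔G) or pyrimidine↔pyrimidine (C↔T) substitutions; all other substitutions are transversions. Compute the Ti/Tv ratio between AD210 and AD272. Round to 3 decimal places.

Differing sites — 7:A/G (Ti); 18:C/T (Ti); 25:T/C (Ti); 28:G/T (Tv); 30:G/T (Tv); 31:C/T (Ti); 32:C/T (Ti); 35:A/C (Tv).
Of the 8 differences, 5 transitions and 3 transversions, so Ti/Tv = 5/3 = 1.667.

1.667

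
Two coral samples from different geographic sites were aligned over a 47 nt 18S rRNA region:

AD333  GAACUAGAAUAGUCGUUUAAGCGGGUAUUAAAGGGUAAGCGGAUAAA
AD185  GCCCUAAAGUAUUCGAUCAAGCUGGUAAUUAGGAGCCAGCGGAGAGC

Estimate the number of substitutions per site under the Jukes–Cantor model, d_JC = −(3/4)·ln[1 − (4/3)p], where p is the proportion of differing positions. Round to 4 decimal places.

0.4937

Mismatches occur at site 2 (A/C), site 3 (A/C), site 7 (G/A), site 9 (A/G), site 12 (G/U), site 16 (U/A), site 18 (U/C), site 23 (G/U), site 28 (U/A), site 30 (A/U), site 32 (A/G), site 34 (G/A), site 36 (U/C), site 37 (A/C), site 44 (U/G), site 46 (A/G), site 47 (A/C).
p = 17/47 = 0.361702.
d = −0.75 · ln(1 − (4/3)·0.361702) = −0.75 · ln(0.517731) = −0.75 · (-0.658299) = 0.4937.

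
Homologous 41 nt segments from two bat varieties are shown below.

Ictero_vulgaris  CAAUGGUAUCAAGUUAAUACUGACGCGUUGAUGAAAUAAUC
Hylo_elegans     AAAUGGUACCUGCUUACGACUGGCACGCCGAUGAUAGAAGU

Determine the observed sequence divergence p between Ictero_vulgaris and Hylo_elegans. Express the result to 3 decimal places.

0.366

Differing sites — 1:C/A; 9:U/C; 11:A/U; 12:A/G; 13:G/C; 17:A/C; 18:U/G; 23:A/G; 25:G/A; 28:U/C; 29:U/C; 35:A/U; 37:U/G; 40:U/G; 41:C/U.
There are 15 differences over 41 sites, so p = 15/41 = 0.366.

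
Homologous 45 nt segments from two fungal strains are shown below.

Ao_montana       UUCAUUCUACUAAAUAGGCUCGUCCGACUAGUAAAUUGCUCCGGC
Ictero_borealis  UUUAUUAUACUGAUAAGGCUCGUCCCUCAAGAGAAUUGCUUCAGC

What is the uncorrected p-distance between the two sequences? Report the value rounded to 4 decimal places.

0.2667

Differing sites — 3:C/U; 7:C/A; 12:A/G; 14:A/U; 15:U/A; 26:G/C; 27:A/U; 29:U/A; 32:U/A; 33:A/G; 41:C/U; 43:G/A.
There are 12 differences over 45 sites, so p = 12/45 = 0.2667.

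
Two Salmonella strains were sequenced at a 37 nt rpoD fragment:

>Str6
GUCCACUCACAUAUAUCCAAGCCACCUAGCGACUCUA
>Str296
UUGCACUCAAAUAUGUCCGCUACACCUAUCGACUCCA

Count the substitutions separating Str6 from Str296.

10

The sequences differ at positions 1 (G/U), 3 (C/G), 10 (C/A), 15 (A/G), 19 (A/G), 20 (A/C), 21 (G/U), 22 (C/A), 29 (G/U), 36 (U/C).
That gives 10 mismatches out of 37 aligned sites, so the Hamming distance is 10.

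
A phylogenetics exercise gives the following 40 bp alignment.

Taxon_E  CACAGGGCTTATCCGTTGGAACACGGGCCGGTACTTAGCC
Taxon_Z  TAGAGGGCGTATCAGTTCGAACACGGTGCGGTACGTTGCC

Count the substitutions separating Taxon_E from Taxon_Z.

The sequences differ at positions 1 (C/T), 3 (C/G), 9 (T/G), 14 (C/A), 18 (G/C), 27 (G/T), 28 (C/G), 35 (T/G), 37 (A/T).
That gives 9 mismatches out of 40 aligned sites, so the Hamming distance is 9.

9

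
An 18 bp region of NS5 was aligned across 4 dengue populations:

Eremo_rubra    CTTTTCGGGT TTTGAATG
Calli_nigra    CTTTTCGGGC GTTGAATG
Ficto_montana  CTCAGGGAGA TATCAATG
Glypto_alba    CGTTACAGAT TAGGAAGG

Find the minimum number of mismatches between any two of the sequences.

Pairwise Hamming distances:
  Eremo_rubra vs Calli_nigra: 2
  Eremo_rubra vs Ficto_montana: 8
  Eremo_rubra vs Glypto_alba: 7
  Calli_nigra vs Ficto_montana: 9
  Calli_nigra vs Glypto_alba: 9
  Ficto_montana vs Glypto_alba: 12
The smallest is 2, between Eremo_rubra and Calli_nigra.

2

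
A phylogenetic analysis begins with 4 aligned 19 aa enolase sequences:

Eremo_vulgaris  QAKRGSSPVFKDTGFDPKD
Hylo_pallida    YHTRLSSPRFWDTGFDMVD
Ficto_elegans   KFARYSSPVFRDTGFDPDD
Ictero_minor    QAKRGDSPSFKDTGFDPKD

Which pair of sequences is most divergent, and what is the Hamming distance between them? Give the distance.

9

Pairwise Hamming distances:
  Eremo_vulgaris vs Hylo_pallida: 8
  Eremo_vulgaris vs Ficto_elegans: 6
  Eremo_vulgaris vs Ictero_minor: 2
  Hylo_pallida vs Ficto_elegans: 8
  Hylo_pallida vs Ictero_minor: 9
  Ficto_elegans vs Ictero_minor: 8
The largest is 9, between Hylo_pallida and Ictero_minor.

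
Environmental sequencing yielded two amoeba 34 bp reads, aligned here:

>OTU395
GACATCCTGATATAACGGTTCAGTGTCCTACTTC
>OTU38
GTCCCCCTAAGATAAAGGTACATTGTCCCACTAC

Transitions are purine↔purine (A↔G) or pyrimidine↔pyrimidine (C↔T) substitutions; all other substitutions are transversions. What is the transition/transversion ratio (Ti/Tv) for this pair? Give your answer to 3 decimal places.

0.429

The sequences differ at positions 2 (A/T, transversion), 4 (A/C, transversion), 5 (T/C, transition), 9 (G/A, transition), 11 (T/G, transversion), 16 (C/A, transversion), 20 (T/A, transversion), 23 (G/T, transversion), 29 (T/C, transition), 33 (T/A, transversion).
Of the 10 differences, 3 transitions and 7 transversions, so Ti/Tv = 3/7 = 0.429.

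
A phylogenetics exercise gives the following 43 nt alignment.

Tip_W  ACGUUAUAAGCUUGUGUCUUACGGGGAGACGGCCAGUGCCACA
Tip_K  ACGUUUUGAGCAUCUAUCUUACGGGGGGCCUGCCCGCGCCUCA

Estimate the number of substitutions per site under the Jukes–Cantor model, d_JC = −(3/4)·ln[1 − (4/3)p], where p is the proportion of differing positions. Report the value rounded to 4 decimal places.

Differing sites — 6:A/U; 8:A/G; 12:U/A; 14:G/C; 16:G/A; 27:A/G; 29:A/C; 31:G/U; 35:A/C; 37:U/C; 41:A/U.
p = 11/43 = 0.255814.
d = −0.75 · ln(1 − (4/3)·0.255814) = −0.75 · ln(0.658915) = −0.75 · (-0.417161) = 0.3129.

0.3129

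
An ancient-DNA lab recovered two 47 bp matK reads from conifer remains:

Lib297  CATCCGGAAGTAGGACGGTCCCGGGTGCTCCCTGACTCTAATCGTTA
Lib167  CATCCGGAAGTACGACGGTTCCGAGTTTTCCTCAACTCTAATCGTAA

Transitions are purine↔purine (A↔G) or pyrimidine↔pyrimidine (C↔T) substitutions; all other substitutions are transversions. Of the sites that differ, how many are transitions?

6

The sequences differ at positions 13 (G/C, transversion), 20 (C/T, transition), 24 (G/A, transition), 27 (G/T, transversion), 28 (C/T, transition), 32 (C/T, transition), 33 (T/C, transition), 34 (G/A, transition), 46 (T/A, transversion).
Of the 9 differences, 6 transitions and 3 transversions, so the answer is 6.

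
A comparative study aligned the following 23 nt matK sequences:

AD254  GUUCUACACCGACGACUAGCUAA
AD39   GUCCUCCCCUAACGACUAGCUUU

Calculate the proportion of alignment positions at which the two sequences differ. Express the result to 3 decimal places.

0.304

Mismatches occur at site 3 (U/C), site 6 (A/C), site 8 (A/C), site 10 (C/U), site 11 (G/A), site 22 (A/U), site 23 (A/U).
There are 7 differences over 23 sites, so p = 7/23 = 0.304.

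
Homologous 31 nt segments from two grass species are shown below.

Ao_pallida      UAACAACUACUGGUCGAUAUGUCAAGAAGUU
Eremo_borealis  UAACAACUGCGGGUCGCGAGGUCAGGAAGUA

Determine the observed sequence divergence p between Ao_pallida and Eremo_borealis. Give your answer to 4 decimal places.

0.2258

The sequences differ at positions 9 (A/G), 11 (U/G), 17 (A/C), 18 (U/G), 20 (U/G), 25 (A/G), 31 (U/A).
There are 7 differences over 31 sites, so p = 7/31 = 0.2258.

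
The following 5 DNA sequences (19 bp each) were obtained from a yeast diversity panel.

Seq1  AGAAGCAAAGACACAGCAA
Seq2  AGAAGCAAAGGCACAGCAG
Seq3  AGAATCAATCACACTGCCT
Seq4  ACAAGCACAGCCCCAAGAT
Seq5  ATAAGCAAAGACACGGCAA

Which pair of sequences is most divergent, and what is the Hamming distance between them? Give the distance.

Pairwise Hamming distances:
  Seq1 vs Seq2: 2
  Seq1 vs Seq3: 6
  Seq1 vs Seq4: 7
  Seq1 vs Seq5: 2
  Seq2 vs Seq3: 7
  Seq2 vs Seq4: 7
  Seq2 vs Seq5: 4
  Seq3 vs Seq4: 11
  Seq3 vs Seq5: 7
  Seq4 vs Seq5: 8
The largest is 11, between Seq3 and Seq4.

11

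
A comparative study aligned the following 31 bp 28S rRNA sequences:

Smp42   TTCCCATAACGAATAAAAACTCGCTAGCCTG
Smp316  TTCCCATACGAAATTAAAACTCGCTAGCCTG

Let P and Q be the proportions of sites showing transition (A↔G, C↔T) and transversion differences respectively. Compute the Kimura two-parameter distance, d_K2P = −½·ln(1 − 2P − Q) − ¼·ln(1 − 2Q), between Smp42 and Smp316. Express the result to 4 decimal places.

The sequences differ at positions 9 (A/C, transversion), 10 (C/G, transversion), 11 (G/A, transition), 15 (A/T, transversion).
Of the 4 differences, 1 transition and 3 transversions over 31 sites: P = 1/31 = 0.032258, Q = 3/31 = 0.096774.
d = −0.5·ln(0.838710) − 0.25·ln(0.806452) = −0.5·(-0.175890) − 0.25·(-0.215111) = 0.1417.

0.1417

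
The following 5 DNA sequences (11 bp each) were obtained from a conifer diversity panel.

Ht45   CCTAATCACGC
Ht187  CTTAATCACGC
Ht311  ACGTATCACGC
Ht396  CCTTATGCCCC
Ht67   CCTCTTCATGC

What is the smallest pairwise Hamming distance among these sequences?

1

Pairwise Hamming distances:
  Ht45 vs Ht187: 1
  Ht45 vs Ht311: 3
  Ht45 vs Ht396: 4
  Ht45 vs Ht67: 3
  Ht187 vs Ht311: 4
  Ht187 vs Ht396: 5
  Ht187 vs Ht67: 4
  Ht311 vs Ht396: 5
  Ht311 vs Ht67: 5
  Ht396 vs Ht67: 6
The smallest is 1, between Ht45 and Ht187.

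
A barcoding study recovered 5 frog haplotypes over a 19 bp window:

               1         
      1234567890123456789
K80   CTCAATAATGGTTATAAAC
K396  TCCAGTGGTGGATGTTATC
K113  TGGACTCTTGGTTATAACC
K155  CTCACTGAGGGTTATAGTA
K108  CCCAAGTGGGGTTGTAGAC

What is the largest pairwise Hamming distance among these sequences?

11

Pairwise Hamming distances:
  K80 vs K396: 9
  K80 vs K113: 7
  K80 vs K155: 6
  K80 vs K108: 7
  K396 vs K113: 9
  K396 vs K155: 10
  K396 vs K108: 9
  K113 vs K155: 9
  K113 vs K108: 11
  K155 vs K108: 8
The largest is 11, between K113 and K108.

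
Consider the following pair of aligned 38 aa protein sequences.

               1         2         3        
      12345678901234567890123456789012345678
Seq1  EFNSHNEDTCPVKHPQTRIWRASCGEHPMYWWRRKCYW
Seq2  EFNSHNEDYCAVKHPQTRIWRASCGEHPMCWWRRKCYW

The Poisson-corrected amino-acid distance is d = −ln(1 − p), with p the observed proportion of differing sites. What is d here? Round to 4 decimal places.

Mismatches occur at site 9 (T/Y), site 11 (P/A), site 30 (Y/C).
p = 3/38 = 0.078947.
d = −ln(1 − 0.078947) = −ln(0.921053) = 0.0822.

0.0822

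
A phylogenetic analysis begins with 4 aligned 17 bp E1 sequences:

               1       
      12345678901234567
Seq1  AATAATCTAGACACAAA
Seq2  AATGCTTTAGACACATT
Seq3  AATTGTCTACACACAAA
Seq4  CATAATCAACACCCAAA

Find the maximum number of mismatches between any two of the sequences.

9

Pairwise Hamming distances:
  Seq1 vs Seq2: 5
  Seq1 vs Seq3: 3
  Seq1 vs Seq4: 4
  Seq2 vs Seq3: 6
  Seq2 vs Seq4: 9
  Seq3 vs Seq4: 5
The largest is 9, between Seq2 and Seq4.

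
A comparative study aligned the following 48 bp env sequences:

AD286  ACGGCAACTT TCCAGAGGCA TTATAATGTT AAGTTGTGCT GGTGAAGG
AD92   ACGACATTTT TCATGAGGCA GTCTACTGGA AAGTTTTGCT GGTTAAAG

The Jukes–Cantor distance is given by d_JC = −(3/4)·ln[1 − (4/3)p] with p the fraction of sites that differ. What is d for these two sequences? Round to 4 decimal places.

0.3360

Mismatches occur at site 4 (G/A), site 7 (A/T), site 8 (C/T), site 13 (C/A), site 14 (A/T), site 21 (T/G), site 23 (A/C), site 26 (A/C), site 29 (T/G), site 30 (T/A), site 36 (G/T), site 44 (G/T), site 47 (G/A).
p = 13/48 = 0.270833.
d = −0.75 · ln(1 − (4/3)·0.270833) = −0.75 · ln(0.638889) = −0.75 · (-0.448025) = 0.3360.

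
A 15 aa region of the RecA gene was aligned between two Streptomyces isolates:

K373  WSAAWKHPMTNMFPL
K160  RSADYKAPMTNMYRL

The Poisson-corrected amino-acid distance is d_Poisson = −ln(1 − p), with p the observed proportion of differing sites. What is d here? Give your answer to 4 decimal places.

Mismatches occur at site 1 (W→R), site 4 (A→D), site 5 (W→Y), site 7 (H→A), site 13 (F→Y), site 14 (P→R).
p = 6/15 = 0.400000.
d = −ln(1 − 0.400000) = −ln(0.600000) = 0.5108.

0.5108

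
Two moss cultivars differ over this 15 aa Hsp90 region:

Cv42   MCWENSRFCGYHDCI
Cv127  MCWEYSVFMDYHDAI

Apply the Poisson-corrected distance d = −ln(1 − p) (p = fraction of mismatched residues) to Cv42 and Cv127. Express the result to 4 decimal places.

Differing sites — 5:N/Y; 7:R/V; 9:C/M; 10:G/D; 14:C/A.
p = 5/15 = 0.333333.
d = −ln(1 − 0.333333) = −ln(0.666667) = 0.4055.

0.4055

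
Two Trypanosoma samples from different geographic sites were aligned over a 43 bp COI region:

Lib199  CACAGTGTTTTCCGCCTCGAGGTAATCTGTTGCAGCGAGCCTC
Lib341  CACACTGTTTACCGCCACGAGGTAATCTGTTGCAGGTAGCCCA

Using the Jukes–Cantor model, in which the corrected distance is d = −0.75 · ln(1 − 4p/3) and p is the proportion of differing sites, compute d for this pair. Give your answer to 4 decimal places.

Differing sites — 5:G/C; 11:T/A; 17:T/A; 36:C/G; 37:G/T; 42:T/C; 43:C/A.
p = 7/43 = 0.162791.
d = −0.75 · ln(1 − (4/3)·0.162791) = −0.75 · ln(0.782945) = −0.75 · (-0.244693) = 0.1835.

0.1835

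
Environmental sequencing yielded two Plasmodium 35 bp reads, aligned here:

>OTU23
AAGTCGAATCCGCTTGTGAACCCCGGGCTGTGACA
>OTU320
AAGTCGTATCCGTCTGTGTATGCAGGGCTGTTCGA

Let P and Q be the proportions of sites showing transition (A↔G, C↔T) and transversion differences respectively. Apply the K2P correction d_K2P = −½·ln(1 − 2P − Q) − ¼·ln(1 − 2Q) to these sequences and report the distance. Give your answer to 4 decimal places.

0.3599

The sequences differ at positions 7 (A/T, transversion), 13 (C/T, transition), 14 (T/C, transition), 19 (A/T, transversion), 21 (C/T, transition), 22 (C/G, transversion), 24 (C/A, transversion), 32 (G/T, transversion), 33 (A/C, transversion), 34 (C/G, transversion).
Of the 10 differences, 3 transitions and 7 transversions over 35 sites: P = 3/35 = 0.085714, Q = 7/35 = 0.200000.
d = −0.5·ln(0.628572) − 0.25·ln(0.600000) = −0.5·(-0.464305) − 0.25·(-0.510826) = 0.3599.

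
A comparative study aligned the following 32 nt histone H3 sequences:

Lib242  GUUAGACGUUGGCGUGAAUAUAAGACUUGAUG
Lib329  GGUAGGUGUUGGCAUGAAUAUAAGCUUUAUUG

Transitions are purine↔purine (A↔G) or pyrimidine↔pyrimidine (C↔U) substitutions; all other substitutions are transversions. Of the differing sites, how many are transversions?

Differing sites — 2:U/G (Tv); 6:A/G (Ti); 7:C/U (Ti); 14:G/A (Ti); 25:A/C (Tv); 26:C/U (Ti); 29:G/A (Ti); 30:A/U (Tv).
Of the 8 differences, 5 transitions and 3 transversions, so the answer is 3.

3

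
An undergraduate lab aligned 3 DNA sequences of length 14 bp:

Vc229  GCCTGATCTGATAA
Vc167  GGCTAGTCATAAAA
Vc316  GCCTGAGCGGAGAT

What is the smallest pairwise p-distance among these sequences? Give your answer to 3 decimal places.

0.286

Pairwise Hamming distances:
  Vc229 vs Vc167: 6
  Vc229 vs Vc316: 4
  Vc167 vs Vc316: 8
The smallest is 4 mismatches, between Vc229 and Vc316; p = 4/14 = 0.286.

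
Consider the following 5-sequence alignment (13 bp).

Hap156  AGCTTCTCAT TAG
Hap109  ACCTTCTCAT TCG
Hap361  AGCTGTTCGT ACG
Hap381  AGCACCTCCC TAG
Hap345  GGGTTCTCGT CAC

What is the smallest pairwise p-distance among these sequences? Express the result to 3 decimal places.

0.154

Pairwise Hamming distances:
  Hap156 vs Hap109: 2
  Hap156 vs Hap361: 5
  Hap156 vs Hap381: 4
  Hap156 vs Hap345: 5
  Hap109 vs Hap361: 5
  Hap109 vs Hap381: 6
  Hap109 vs Hap345: 7
  Hap361 vs Hap381: 7
  Hap361 vs Hap345: 7
  Hap381 vs Hap345: 8
The smallest is 2 mismatches, between Hap156 and Hap109; p = 2/13 = 0.154.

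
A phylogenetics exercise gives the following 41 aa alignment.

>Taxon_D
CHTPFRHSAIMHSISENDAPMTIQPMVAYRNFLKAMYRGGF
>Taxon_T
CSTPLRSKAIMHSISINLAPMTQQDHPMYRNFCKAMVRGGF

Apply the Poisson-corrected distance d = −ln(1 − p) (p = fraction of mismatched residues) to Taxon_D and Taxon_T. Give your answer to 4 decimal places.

Differing sites — 2:H/S; 5:F/L; 7:H/S; 8:S/K; 16:E/I; 18:D/L; 23:I/Q; 25:P/D; 26:M/H; 27:V/P; 28:A/M; 33:L/C; 37:Y/V.
p = 13/41 = 0.317073.
d = −ln(1 − 0.317073) = −ln(0.682927) = 0.3814.

0.3814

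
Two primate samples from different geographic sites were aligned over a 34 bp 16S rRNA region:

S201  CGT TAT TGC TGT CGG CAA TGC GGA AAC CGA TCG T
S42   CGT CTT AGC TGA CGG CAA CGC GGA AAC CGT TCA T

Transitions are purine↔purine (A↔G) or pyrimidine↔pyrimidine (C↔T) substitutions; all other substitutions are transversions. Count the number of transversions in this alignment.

4

Differing sites — 4:T/C (Ti); 5:A/T (Tv); 7:T/A (Tv); 12:T/A (Tv); 19:T/C (Ti); 30:A/T (Tv); 33:G/A (Ti).
Of the 7 differences, 3 transitions and 4 transversions, so the answer is 4.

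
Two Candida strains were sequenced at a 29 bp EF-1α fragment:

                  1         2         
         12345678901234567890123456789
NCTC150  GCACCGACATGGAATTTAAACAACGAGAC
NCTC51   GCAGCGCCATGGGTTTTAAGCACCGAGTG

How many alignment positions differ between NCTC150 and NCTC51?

Mismatches occur at site 4 (C/G), site 7 (A/C), site 13 (A/G), site 14 (A/T), site 20 (A/G), site 23 (A/C), site 28 (A/T), site 29 (C/G).
That gives 8 mismatches out of 29 aligned sites, so the Hamming distance is 8.

8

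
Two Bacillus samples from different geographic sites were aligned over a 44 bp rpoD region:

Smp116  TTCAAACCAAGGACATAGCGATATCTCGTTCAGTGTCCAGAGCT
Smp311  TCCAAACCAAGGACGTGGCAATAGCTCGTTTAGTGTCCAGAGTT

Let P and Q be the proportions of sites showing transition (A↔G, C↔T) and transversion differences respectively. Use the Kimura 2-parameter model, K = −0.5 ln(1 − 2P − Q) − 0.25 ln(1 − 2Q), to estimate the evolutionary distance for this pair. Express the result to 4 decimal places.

Mismatches occur at site 2 (T↔C, transition), site 15 (A↔G, transition), site 17 (A↔G, transition), site 20 (G↔A, transition), site 24 (T↔G, transversion), site 31 (C↔T, transition), site 43 (C↔T, transition).
Of the 7 differences, 6 transitions and 1 transversion over 44 sites: P = 6/44 = 0.136364, Q = 1/44 = 0.022727.
d = −0.5·ln(0.704545) − 0.25·ln(0.954546) = −0.5·(-0.350203) − 0.25·(-0.046519) = 0.1867.

0.1867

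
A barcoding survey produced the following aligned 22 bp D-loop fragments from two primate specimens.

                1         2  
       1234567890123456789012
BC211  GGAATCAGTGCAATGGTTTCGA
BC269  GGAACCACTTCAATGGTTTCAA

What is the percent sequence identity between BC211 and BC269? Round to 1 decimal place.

Differing sites — 5:T/C; 8:G/C; 10:G/T; 21:G/A.
18 of the 22 sites match, so the percent identity is 18/22 × 100 = 81.8%.

81.8%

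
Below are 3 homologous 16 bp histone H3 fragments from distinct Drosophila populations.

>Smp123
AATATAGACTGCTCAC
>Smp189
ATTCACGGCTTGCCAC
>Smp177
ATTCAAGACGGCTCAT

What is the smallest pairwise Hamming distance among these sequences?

5

Pairwise Hamming distances:
  Smp123 vs Smp189: 8
  Smp123 vs Smp177: 5
  Smp189 vs Smp177: 7
The smallest is 5, between Smp123 and Smp177.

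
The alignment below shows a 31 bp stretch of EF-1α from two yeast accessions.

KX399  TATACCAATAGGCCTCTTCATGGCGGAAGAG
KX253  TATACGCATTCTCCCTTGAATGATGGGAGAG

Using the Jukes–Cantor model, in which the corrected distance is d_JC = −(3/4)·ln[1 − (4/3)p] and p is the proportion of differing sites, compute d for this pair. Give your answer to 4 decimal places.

0.5445

Differing sites — 6:C/G; 7:A/C; 10:A/T; 11:G/C; 12:G/T; 15:T/C; 16:C/T; 18:T/G; 19:C/A; 23:G/A; 24:C/T; 27:A/G.
p = 12/31 = 0.387097.
d = −0.75 · ln(1 − (4/3)·0.387097) = −0.75 · ln(0.483871) = −0.75 · (-0.725937) = 0.5445.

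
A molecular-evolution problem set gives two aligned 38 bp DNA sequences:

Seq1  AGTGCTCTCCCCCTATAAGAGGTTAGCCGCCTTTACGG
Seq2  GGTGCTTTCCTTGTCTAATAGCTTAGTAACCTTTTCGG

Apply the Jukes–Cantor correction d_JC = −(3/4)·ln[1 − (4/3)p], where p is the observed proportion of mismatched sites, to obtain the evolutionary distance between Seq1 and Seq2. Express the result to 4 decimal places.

Differing sites — 1:A/G; 7:C/T; 11:C/T; 12:C/T; 13:C/G; 15:A/C; 19:G/T; 22:G/C; 27:C/T; 28:C/A; 29:G/A; 35:A/T.
p = 12/38 = 0.315789.
d = −0.75 · ln(1 − (4/3)·0.315789) = −0.75 · ln(0.578948) = −0.75 · (-0.546543) = 0.4099.

0.4099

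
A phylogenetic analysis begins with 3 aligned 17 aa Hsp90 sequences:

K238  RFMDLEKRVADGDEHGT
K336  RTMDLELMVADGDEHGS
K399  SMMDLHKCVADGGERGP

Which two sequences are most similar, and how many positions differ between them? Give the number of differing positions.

4

Pairwise Hamming distances:
  K238 vs K336: 4
  K238 vs K399: 7
  K336 vs K399: 8
The smallest is 4, between K238 and K336.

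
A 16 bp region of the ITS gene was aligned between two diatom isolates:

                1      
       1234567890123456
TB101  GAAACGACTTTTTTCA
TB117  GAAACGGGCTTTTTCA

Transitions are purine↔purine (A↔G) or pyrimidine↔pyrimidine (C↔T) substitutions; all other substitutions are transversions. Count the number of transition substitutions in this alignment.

2

Differing sites — 7:A/G (Ti); 8:C/G (Tv); 9:T/C (Ti).
Of the 3 differences, 2 transitions and 1 transversion, so the answer is 2.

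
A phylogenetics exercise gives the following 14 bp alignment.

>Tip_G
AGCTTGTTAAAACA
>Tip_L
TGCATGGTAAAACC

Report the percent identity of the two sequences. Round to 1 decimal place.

Mismatches occur at site 1 (A/T), site 4 (T/A), site 7 (T/G), site 14 (A/C).
10 of the 14 sites match, so the percent identity is 10/14 × 100 = 71.4%.

71.4%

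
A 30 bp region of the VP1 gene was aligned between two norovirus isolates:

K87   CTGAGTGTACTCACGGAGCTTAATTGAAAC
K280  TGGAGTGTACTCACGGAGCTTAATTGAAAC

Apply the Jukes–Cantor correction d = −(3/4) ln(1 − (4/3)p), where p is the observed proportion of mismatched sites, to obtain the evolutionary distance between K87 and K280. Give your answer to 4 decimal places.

0.0698

Differing sites — 1:C/T; 2:T/G.
p = 2/30 = 0.066667.
d = −0.75 · ln(1 − (4/3)·0.066667) = −0.75 · ln(0.911111) = −0.75 · (-0.093091) = 0.0698.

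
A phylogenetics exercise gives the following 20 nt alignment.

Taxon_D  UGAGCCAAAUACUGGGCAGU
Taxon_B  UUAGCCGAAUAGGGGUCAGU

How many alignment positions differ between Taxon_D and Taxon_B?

5

The sequences differ at positions 2 (G/U), 7 (A/G), 12 (C/G), 13 (U/G), 16 (G/U).
That gives 5 mismatches out of 20 aligned sites, so the Hamming distance is 5.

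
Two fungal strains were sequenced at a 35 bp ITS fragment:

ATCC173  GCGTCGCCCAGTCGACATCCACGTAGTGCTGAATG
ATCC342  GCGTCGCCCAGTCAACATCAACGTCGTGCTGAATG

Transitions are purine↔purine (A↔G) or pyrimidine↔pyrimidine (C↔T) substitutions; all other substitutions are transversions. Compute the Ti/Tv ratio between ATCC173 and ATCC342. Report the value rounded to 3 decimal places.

The sequences differ at positions 14 (G/A, transition), 20 (C/A, transversion), 25 (A/C, transversion).
Of the 3 differences, 1 transition and 2 transversions, so Ti/Tv = 1/2 = 0.500.

0.500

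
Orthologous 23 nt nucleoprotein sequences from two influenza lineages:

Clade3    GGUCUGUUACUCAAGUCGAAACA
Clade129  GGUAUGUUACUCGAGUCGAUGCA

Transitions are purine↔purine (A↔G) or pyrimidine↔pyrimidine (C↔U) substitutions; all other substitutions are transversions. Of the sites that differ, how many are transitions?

The sequences differ at positions 4 (C/A, transversion), 13 (A/G, transition), 20 (A/U, transversion), 21 (A/G, transition).
Of the 4 differences, 2 transitions and 2 transversions, so the answer is 2.

2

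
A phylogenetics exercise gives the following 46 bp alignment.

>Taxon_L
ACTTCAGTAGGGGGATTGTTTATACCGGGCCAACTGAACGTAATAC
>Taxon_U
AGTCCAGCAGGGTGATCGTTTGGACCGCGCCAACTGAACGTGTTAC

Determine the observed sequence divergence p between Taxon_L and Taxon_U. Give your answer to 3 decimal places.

0.217

Differing sites — 2:C/G; 4:T/C; 8:T/C; 13:G/T; 17:T/C; 22:A/G; 23:T/G; 28:G/C; 42:A/G; 43:A/T.
There are 10 differences over 46 sites, so p = 10/46 = 0.217.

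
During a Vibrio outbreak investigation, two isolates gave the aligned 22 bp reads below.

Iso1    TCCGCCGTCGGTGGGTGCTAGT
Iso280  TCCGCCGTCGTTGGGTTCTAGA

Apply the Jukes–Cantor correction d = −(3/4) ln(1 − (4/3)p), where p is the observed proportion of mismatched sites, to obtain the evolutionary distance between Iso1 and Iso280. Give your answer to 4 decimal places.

0.1505

Mismatches occur at site 11 (G/T), site 17 (G/T), site 22 (T/A).
p = 3/22 = 0.136364.
d = −0.75 · ln(1 − (4/3)·0.136364) = −0.75 · ln(0.818181) = −0.75 · (-0.200672) = 0.1505.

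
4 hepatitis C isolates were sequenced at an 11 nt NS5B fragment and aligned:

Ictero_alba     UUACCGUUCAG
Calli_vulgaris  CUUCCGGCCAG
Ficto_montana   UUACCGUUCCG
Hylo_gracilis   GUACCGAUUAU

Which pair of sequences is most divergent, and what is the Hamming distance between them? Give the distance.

6

Pairwise Hamming distances:
  Ictero_alba vs Calli_vulgaris: 4
  Ictero_alba vs Ficto_montana: 1
  Ictero_alba vs Hylo_gracilis: 4
  Calli_vulgaris vs Ficto_montana: 5
  Calli_vulgaris vs Hylo_gracilis: 6
  Ficto_montana vs Hylo_gracilis: 5
The largest is 6, between Calli_vulgaris and Hylo_gracilis.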